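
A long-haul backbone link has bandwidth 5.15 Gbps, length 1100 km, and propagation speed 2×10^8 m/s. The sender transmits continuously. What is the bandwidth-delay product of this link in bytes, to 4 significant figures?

Propagation delay = 1100000 / 200000000 = 0.0055 s.
BDP = R × t_prop = 5150000000 × 0.0055 = 28325000 bits.
In bytes: 28325000/8 = 3541000 bytes.

3541000 bytes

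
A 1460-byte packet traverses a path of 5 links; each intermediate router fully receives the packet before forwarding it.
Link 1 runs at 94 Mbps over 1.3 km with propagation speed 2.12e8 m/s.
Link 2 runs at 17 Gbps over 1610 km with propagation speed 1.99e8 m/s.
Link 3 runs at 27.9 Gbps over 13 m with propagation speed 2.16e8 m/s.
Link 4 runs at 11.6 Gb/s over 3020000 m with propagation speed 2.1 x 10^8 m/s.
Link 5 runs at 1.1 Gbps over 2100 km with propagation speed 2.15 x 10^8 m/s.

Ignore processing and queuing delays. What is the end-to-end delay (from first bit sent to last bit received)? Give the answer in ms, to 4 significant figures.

32.38 ms

L = 1460 × 8 = 11680 bits.
Transmission delays (L/R per hop): 0.124255, 0.000687059, 0.000418638, 0.0010069, 0.0106182 ms; sum = 0.136986 ms.
Propagation delays (d/s per hop): 0.00613208, 8.09045, 6.01852e-05, 14.381, 9.76744 ms; sum = 32.245 ms.
End-to-end = 32.38 ms.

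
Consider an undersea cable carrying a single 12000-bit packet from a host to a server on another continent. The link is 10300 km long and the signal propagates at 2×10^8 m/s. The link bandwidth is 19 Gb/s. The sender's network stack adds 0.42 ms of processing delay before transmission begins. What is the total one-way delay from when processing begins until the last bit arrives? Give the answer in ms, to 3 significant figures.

51.9 ms

Transmission delay = L/R = 12000 / 19000000000 = 0.000631579 ms.
Propagation delay = d/s = 10300000 m / 200000000 m/s = 51.5 ms.
Plus processing delay 0.42 ms = 0.42 ms.
Total = 51.9 ms.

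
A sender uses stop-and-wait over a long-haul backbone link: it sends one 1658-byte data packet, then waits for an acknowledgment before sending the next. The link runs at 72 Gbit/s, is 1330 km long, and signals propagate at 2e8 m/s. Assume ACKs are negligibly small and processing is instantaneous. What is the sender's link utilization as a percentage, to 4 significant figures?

0.001385 %

t_tx = L/R = 13264/72000000000 = 1.84222e-07 s.
t_prop = 1330000/200000000 = 0.00665 s; RTT = 0.0133 s.
Cycle = t_tx + RTT = 0.0133002 s.
Utilization = t_tx / cycle = 1.84222e-07/0.0133002 = 0.001385 %.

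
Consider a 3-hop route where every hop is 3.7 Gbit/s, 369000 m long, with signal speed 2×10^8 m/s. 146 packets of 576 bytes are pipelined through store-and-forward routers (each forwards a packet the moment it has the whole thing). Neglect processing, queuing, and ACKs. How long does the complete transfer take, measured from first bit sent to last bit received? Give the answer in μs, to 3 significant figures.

5720 μs

Per-hop transmission t_tx = L/R = 4608/3700000000 = 1.24541 μs.
Per-hop propagation t_prop = 369000/200000000 = 1845 μs.
Pipeline fill: first packet needs 3·t_tx to clear all hops; remaining 145 packets each add one t_tx.
Total = (3+146-1)·t_tx + 3·t_prop = 148·1.24541 + 3·1845 = 5720 μs.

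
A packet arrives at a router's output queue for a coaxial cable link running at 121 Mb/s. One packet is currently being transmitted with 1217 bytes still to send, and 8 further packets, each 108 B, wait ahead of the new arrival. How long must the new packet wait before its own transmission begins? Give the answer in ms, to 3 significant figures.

0.138 ms

Each queued packet: L/R = 864/121000000 = 0.0071405 ms.
8 queued → 0.057124 ms.
Plus remaining 9736 bits of current packet: 0.0804628 ms.
Queuing delay = 0.138 ms.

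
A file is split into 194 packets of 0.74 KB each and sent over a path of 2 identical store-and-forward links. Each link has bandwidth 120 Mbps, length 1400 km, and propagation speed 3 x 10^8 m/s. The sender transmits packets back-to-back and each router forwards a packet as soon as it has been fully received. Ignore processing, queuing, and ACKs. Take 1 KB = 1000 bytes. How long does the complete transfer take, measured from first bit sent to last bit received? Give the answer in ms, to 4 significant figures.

18.95 ms

Per-hop transmission t_tx = L/R = 5920/120000000 = 0.0493333 ms.
Per-hop propagation t_prop = 1400000/300000000 = 4.66667 ms.
Pipeline fill: first packet needs 2·t_tx to clear all hops; remaining 193 packets each add one t_tx.
Total = (2+194-1)·t_tx + 2·t_prop = 195·0.0493333 + 2·4.66667 = 18.95 ms.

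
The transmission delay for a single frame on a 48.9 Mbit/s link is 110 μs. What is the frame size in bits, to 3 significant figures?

L = R × t_tx = 48900000 b/s × 0.00011 s = 5379 bits.

5380 bits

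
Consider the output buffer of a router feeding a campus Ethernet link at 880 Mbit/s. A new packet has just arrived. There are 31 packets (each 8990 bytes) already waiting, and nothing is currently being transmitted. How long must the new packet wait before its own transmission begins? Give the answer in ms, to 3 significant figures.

2.53 ms

Each queued packet: L/R = 71920/880000000 = 0.0817273 ms.
31 queued → 2.53355 ms.
Queuing delay = 2.53 ms.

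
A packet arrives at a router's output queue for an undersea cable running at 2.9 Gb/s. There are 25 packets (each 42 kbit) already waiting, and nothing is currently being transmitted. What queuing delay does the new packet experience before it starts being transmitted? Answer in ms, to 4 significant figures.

0.3621 ms

Each queued packet: L/R = 42000/2900000000 = 0.0144828 ms.
25 queued → 0.362069 ms.
Queuing delay = 0.3621 ms.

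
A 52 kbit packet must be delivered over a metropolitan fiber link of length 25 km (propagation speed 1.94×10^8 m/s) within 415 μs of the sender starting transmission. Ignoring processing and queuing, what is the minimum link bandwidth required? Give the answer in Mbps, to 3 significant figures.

Propagation delay = 25000 / 194000000 = 128.866 μs.
Transmission budget = 415 − 128.866 = 286.134 μs.
R ≥ L / t_tx = 52000 bits / 0.000286134 s = 182 Mbps.

182 Mbps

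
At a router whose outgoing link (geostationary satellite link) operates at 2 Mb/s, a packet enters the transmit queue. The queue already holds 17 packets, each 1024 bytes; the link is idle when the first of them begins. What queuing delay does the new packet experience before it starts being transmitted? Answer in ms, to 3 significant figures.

69.6 ms

Each queued packet: L/R = 8192/2000000 = 4.096 ms.
17 queued → 69.632 ms.
Queuing delay = 69.6 ms.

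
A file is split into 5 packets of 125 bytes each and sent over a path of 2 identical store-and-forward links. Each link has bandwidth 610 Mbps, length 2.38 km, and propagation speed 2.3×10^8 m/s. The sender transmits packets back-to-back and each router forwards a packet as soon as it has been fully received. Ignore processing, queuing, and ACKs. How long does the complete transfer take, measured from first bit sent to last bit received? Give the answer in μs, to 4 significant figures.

Per-hop transmission t_tx = L/R = 1000/610000000 = 1.63934 μs.
Per-hop propagation t_prop = 2380/2.3e+08 = 10.3478 μs.
Pipeline fill: first packet needs 2·t_tx to clear all hops; remaining 4 packets each add one t_tx.
Total = (2+5-1)·t_tx + 2·t_prop = 6·1.63934 + 2·10.3478 = 30.53 μs.

30.53 μs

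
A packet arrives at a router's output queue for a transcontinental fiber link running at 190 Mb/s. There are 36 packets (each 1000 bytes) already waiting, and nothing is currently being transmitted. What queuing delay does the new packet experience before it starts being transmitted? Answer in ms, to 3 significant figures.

1.52 ms

Each queued packet: L/R = 8000/190000000 = 0.0421053 ms.
36 queued → 1.51579 ms.
Queuing delay = 1.52 ms.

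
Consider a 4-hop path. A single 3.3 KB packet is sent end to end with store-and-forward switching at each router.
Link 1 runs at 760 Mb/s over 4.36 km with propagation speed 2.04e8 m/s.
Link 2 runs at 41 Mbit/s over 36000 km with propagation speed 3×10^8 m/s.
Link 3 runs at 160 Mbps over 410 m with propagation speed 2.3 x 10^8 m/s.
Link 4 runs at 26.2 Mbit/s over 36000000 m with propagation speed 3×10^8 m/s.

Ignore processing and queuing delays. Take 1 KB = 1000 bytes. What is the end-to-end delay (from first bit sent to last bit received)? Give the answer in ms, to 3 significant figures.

L = 26400 bits.
Transmission delays (L/R per hop): 0.0347368, 0.643902, 0.165, 1.00763 ms; sum = 1.85127 ms.
Propagation delays (d/s per hop): 0.0213725, 120, 0.00178261, 120 ms; sum = 240.023 ms.
End-to-end = 242 ms.

242 ms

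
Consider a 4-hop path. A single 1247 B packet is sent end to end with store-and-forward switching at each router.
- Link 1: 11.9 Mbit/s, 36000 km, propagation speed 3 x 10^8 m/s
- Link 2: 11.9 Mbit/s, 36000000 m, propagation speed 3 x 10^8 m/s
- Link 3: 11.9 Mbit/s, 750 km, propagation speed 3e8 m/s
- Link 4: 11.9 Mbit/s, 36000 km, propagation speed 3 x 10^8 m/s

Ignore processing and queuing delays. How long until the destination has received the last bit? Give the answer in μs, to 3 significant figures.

L = 1247 × 8 = 9976 bits.
Transmission delay per hop = L/R = 9976/11900000 = 838.319 μs; 4 hops → 3353.28 μs.
Propagation delays (d/s per hop): 120000, 120000, 2500, 120000 μs; sum = 362500 μs.
End-to-end = 366000 μs.

366000 μs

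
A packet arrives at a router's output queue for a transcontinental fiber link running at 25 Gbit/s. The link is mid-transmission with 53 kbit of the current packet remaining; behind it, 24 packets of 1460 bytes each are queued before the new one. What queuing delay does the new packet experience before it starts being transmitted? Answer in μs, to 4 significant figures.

Each queued packet: L/R = 11680/25000000000 = 0.4672 μs.
24 queued → 11.2128 μs.
Plus remaining 53000 bits of current packet: 2.12 μs.
Queuing delay = 13.33 μs.

13.33 μs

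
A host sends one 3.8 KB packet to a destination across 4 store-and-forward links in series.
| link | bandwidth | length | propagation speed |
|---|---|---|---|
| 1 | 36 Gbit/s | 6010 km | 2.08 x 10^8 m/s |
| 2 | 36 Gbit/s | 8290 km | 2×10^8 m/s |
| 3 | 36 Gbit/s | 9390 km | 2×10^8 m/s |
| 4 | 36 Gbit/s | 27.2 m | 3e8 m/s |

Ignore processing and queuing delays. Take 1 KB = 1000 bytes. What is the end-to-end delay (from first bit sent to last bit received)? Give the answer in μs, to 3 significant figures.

L = 30400 bits.
Transmission delay per hop = L/R = 30400/36000000000 = 0.844444 μs; 4 hops → 3.37778 μs.
Propagation delays (d/s per hop): 28894.2, 41450, 46950, 0.0906667 μs; sum = 117294 μs.
End-to-end = 117000 μs.

117000 μs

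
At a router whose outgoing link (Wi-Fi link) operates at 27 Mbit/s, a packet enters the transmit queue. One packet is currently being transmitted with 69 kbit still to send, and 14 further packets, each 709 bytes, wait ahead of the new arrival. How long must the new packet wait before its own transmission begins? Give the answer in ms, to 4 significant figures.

5.497 ms

Each queued packet: L/R = 5672/27000000 = 0.210074 ms.
14 queued → 2.94104 ms.
Plus remaining 69000 bits of current packet: 2.55556 ms.
Queuing delay = 5.497 ms.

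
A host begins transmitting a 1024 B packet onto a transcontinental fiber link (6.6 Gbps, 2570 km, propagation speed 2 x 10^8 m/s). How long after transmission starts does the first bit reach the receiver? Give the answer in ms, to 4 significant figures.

12.85 ms

First bit experiences only propagation delay: d/s = 2570000/200000000 = 12.85 ms.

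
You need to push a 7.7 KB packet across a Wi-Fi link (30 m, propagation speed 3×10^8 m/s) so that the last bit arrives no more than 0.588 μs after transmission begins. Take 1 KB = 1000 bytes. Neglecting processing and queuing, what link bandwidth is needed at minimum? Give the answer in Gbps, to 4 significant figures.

L = 61600 bits.
Propagation delay = 30 / 300000000 = 0.1 μs.
Transmission budget = 0.588 − 0.1 = 0.488 μs.
R ≥ L / t_tx = 61600 bits / 4.88e-07 s = 126.2 Gbps.

126.2 Gbps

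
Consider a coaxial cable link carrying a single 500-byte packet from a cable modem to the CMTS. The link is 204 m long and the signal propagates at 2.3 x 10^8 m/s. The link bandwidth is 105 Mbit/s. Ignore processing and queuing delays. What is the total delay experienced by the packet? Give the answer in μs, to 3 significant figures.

39.0 μs

L = 500 × 8 = 4000 bits.
Transmission delay = L/R = 4000 / 105000000 = 38.0952 μs.
Propagation delay = d/s = 204 m / 2.3e+08 m/s = 0.886957 μs.
Total = 39.0 μs.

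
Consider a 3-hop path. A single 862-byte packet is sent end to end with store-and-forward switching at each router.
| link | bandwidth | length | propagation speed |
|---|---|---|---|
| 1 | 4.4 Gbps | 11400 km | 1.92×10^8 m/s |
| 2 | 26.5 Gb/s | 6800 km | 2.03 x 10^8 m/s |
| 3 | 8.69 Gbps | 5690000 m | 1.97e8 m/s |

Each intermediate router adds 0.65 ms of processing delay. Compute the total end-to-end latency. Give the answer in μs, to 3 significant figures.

123000 μs

L = 862 × 8 = 6896 bits.
Transmission delays (L/R per hop): 1.56727, 0.260226, 0.793556 μs; sum = 2.62105 μs.
Propagation delays (d/s per hop): 59375, 33497.5, 28883.2 μs; sum = 121756 μs.
Processing at 2 router(s): 2 × 0.65 ms = 1300 μs.
End-to-end = 123000 μs.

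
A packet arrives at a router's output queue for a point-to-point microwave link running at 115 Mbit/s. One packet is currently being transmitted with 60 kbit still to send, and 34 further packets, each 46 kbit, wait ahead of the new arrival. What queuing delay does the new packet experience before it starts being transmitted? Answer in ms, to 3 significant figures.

Each queued packet: L/R = 46000/115000000 = 0.4 ms.
34 queued → 13.6 ms.
Plus remaining 60000 bits of current packet: 0.521739 ms.
Queuing delay = 14.1 ms.

14.1 ms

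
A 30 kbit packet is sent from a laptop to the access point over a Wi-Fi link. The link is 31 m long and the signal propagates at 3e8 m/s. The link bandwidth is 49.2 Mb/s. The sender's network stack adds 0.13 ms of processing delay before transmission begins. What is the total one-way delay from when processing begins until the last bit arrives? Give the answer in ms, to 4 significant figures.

0.7399 ms

L = 30000 bits.
Transmission delay = L/R = 30000 / 49200000 = 0.609756 ms.
Propagation delay = d/s = 31 m / 300000000 m/s = 0.000103333 ms.
Plus processing delay 0.13 ms = 0.13 ms.
Total = 0.7399 ms.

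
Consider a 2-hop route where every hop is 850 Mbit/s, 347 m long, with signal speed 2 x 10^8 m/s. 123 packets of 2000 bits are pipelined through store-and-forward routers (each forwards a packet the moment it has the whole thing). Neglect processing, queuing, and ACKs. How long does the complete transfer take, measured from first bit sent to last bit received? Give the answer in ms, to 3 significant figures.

0.295 ms

Per-hop transmission t_tx = L/R = 2000/850000000 = 0.00235294 ms.
Per-hop propagation t_prop = 347/200000000 = 0.001735 ms.
Pipeline fill: first packet needs 2·t_tx to clear all hops; remaining 122 packets each add one t_tx.
Total = (2+123-1)·t_tx + 2·t_prop = 124·0.00235294 + 2·0.001735 = 0.295 ms.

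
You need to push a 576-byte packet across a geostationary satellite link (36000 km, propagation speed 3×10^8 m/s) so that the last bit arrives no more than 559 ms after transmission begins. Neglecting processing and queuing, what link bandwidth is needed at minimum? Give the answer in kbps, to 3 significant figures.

L = 4608 bits.
Propagation delay = 36000000 / 300000000 = 120 ms.
Transmission budget = 559 − 120 = 439 ms.
R ≥ L / t_tx = 4608 bits / 0.439 s = 10.5 kbps.

10.5 kbps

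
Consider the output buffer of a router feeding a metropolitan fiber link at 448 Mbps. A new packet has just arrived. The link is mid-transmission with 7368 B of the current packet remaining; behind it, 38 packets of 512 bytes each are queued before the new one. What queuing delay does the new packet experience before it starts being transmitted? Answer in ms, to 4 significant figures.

0.4790 ms

Each queued packet: L/R = 4096/448000000 = 0.00914286 ms.
38 queued → 0.347429 ms.
Plus remaining 58944 bits of current packet: 0.131571 ms.
Queuing delay = 0.4790 ms.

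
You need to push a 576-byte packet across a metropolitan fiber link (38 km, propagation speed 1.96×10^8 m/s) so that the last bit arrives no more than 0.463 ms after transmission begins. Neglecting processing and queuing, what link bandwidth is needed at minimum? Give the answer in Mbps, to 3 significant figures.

17.1 Mbps

L = 4608 bits.
Propagation delay = 38000 / 196000000 = 0.193878 ms.
Transmission budget = 0.463 − 0.193878 = 0.269122 ms.
R ≥ L / t_tx = 4608 bits / 0.000269122 s = 17.1 Mbps.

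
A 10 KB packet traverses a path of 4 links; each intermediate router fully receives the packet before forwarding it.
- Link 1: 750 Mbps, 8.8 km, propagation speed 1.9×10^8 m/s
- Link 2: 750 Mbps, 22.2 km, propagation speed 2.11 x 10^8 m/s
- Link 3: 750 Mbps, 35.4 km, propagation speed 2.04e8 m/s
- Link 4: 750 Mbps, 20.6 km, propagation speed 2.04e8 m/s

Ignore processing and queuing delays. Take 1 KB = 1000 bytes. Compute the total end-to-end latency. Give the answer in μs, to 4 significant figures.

L = 80000 bits.
Transmission delay per hop = L/R = 80000/750000000 = 106.667 μs; 4 hops → 426.667 μs.
Propagation delays (d/s per hop): 46.3158, 105.213, 173.529, 100.98 μs; sum = 426.039 μs.
End-to-end = 852.7 μs.

852.7 μs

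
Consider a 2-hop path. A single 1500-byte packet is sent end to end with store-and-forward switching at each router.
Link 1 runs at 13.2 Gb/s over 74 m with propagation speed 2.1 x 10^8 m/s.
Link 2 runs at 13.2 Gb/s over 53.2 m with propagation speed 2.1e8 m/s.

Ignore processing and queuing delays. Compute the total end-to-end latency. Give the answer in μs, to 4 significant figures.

2.424 μs

L = 1500 × 8 = 12000 bits.
Transmission delay per hop = L/R = 12000/13200000000 = 0.909091 μs; 2 hops → 1.81818 μs.
Propagation delays (d/s per hop): 0.352381, 0.253333 μs; sum = 0.605714 μs.
End-to-end = 2.424 μs.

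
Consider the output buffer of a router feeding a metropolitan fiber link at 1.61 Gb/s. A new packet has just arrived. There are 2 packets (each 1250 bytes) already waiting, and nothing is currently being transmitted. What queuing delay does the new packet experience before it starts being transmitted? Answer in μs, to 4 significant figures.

12.42 μs

Each queued packet: L/R = 10000/1610000000 = 6.21118 μs.
2 queued → 12.4224 μs.
Queuing delay = 12.42 μs.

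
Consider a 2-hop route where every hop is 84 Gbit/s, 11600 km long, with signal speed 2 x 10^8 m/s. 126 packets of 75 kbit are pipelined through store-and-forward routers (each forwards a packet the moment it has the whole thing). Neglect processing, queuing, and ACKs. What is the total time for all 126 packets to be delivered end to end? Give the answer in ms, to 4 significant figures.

Per-hop transmission t_tx = L/R = 75000/84000000000 = 0.000892857 ms.
Per-hop propagation t_prop = 11600000/200000000 = 58 ms.
Pipeline fill: first packet needs 2·t_tx to clear all hops; remaining 125 packets each add one t_tx.
Total = (2+126-1)·t_tx + 2·t_prop = 127·0.000892857 + 2·58 = 116.1 ms.

116.1 ms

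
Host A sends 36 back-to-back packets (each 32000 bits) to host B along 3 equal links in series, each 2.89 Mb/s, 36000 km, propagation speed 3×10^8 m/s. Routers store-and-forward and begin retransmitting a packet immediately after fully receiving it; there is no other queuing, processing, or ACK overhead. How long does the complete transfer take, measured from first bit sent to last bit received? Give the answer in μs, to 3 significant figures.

Per-hop transmission t_tx = L/R = 32000/2890000 = 11072.7 μs.
Per-hop propagation t_prop = 36000000/300000000 = 120000 μs.
Pipeline fill: first packet needs 3·t_tx to clear all hops; remaining 35 packets each add one t_tx.
Total = (3+36-1)·t_tx + 3·t_prop = 38·11072.7 + 3·120000 = 781000 μs.

781000 μs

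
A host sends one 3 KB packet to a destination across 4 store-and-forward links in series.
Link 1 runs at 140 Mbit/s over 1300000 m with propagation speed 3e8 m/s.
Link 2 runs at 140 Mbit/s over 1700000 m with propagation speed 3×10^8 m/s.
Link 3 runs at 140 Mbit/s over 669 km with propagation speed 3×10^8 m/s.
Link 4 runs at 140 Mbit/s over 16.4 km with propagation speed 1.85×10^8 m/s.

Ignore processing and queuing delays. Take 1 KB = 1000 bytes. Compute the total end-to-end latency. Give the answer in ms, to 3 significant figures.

L = 24000 bits.
Transmission delay per hop = L/R = 24000/140000000 = 0.171429 ms; 4 hops → 0.685714 ms.
Propagation delays (d/s per hop): 4.33333, 5.66667, 2.23, 0.0886486 ms; sum = 12.3186 ms.
End-to-end = 13.0 ms.

13.0 ms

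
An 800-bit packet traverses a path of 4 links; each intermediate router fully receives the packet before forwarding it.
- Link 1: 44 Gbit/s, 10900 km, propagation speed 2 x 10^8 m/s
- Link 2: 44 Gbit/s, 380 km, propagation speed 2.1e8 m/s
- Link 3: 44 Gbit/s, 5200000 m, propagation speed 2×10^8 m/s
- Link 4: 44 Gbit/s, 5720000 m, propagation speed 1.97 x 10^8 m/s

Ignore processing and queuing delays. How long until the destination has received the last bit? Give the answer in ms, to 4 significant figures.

111.3 ms

Transmission delay per hop = L/R = 800/44000000000 = 1.81818e-05 ms; 4 hops → 7.27273e-05 ms.
Propagation delays (d/s per hop): 54.5, 1.80952, 26, 29.0355 ms; sum = 111.345 ms.
End-to-end = 111.3 ms.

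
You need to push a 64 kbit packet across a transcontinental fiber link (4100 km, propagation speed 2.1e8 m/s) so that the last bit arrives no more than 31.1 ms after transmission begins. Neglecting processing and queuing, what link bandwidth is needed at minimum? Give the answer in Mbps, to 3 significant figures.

Propagation delay = 4100000 / 210000000 = 19.5238 ms.
Transmission budget = 31.1 − 19.5238 = 11.5762 ms.
R ≥ L / t_tx = 64000 bits / 0.0115762 s = 5.53 Mbps.

5.53 Mbps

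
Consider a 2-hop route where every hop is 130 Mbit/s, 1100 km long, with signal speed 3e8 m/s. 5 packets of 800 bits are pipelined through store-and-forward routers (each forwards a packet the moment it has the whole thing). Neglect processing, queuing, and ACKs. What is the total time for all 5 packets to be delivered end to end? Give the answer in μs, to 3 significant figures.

7370 μs

Per-hop transmission t_tx = L/R = 800/130000000 = 6.15385 μs.
Per-hop propagation t_prop = 1100000/300000000 = 3666.67 μs.
Pipeline fill: first packet needs 2·t_tx to clear all hops; remaining 4 packets each add one t_tx.
Total = (2+5-1)·t_tx + 2·t_prop = 6·6.15385 + 2·3666.67 = 7370 μs.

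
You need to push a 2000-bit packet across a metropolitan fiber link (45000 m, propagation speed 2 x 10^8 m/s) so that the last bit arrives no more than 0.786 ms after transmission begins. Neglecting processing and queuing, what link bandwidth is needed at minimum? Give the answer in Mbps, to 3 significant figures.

3.57 Mbps

Propagation delay = 45000 / 200000000 = 0.225 ms.
Transmission budget = 0.786 − 0.225 = 0.561 ms.
R ≥ L / t_tx = 2000 bits / 0.000561 s = 3.57 Mbps.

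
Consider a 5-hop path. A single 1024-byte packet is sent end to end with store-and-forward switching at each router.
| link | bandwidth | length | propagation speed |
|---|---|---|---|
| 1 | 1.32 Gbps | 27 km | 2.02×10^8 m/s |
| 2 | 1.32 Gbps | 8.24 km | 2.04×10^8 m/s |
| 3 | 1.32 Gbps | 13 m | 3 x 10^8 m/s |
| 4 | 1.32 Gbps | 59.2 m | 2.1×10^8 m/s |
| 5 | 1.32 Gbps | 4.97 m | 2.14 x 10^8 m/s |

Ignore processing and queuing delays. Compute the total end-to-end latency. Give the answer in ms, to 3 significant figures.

L = 1024 × 8 = 8192 bits.
Transmission delay per hop = L/R = 8192/1320000000 = 0.00620606 ms; 5 hops → 0.0310303 ms.
Propagation delays (d/s per hop): 0.133663, 0.0403922, 4.33333e-05, 0.000281905, 2.32243e-05 ms; sum = 0.174404 ms.
End-to-end = 0.205 ms.

0.205 ms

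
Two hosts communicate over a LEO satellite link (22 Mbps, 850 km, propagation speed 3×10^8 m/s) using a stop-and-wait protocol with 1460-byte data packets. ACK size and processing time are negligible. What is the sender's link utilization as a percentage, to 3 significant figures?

t_tx = L/R = 11680/22000000 = 0.000530909 s.
t_prop = 850000/300000000 = 0.00283333 s; RTT = 0.00566667 s.
Cycle = t_tx + RTT = 0.00619758 s.
Utilization = t_tx / cycle = 0.000530909/0.00619758 = 8.57 %.

8.57 %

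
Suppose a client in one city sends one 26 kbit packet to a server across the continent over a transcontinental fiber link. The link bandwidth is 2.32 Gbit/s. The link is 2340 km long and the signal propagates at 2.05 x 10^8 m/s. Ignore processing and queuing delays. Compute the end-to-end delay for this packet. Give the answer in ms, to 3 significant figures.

L = 26000 bits.
Transmission delay = L/R = 26000 / 2320000000 = 0.0112069 ms.
Propagation delay = d/s = 2340000 m / 2.05e+08 m/s = 11.4146 ms.
Total = 11.4 ms.

11.4 ms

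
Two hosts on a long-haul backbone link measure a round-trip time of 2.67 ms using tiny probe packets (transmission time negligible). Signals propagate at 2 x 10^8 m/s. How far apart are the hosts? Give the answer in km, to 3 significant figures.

One-way propagation = RTT/2 = 1.335 ms.
d = s × t = 200000000 × 0.001335 = 267 km.

267 km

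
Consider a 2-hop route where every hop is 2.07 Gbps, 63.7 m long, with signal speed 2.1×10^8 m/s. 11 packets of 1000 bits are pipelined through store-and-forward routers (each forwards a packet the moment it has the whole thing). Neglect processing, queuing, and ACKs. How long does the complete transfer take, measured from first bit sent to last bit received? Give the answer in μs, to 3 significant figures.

Per-hop transmission t_tx = L/R = 1000/2.07e+09 = 0.483092 μs.
Per-hop propagation t_prop = 63.7/210000000 = 0.303333 μs.
Pipeline fill: first packet needs 2·t_tx to clear all hops; remaining 10 packets each add one t_tx.
Total = (2+11-1)·t_tx + 2·t_prop = 12·0.483092 + 2·0.303333 = 6.40 μs.

6.40 μs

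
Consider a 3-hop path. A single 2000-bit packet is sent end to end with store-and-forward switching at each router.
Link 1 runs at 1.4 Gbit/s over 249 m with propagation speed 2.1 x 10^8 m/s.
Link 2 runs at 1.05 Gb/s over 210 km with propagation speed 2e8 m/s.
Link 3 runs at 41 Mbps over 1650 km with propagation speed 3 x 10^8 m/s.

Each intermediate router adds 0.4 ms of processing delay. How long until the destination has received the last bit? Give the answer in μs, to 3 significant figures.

7400 μs

Transmission delays (L/R per hop): 1.42857, 1.90476, 48.7805 μs; sum = 52.1138 μs.
Propagation delays (d/s per hop): 1.18571, 1050, 5500 μs; sum = 6551.19 μs.
Processing at 2 router(s): 2 × 0.4 ms = 800 μs.
End-to-end = 7400 μs.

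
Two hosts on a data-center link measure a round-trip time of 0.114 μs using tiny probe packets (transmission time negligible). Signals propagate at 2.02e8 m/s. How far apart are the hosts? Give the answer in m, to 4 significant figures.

One-way propagation = RTT/2 = 0.057 μs.
d = s × t = 202000000 × 5.7e-08 = 11.51 m.

11.51 m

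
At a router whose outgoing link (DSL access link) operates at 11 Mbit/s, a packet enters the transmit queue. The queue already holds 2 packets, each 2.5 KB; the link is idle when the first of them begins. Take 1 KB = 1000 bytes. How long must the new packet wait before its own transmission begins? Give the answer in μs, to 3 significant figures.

Each queued packet: L/R = 20000/11000000 = 1818.18 μs.
2 queued → 3636.36 μs.
Queuing delay = 3640 μs.

3640 μs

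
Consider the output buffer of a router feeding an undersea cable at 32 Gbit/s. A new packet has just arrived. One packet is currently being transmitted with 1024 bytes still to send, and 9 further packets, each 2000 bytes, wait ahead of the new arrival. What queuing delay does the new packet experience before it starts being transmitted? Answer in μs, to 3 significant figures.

Each queued packet: L/R = 16000/32000000000 = 0.5 μs.
9 queued → 4.5 μs.
Plus remaining 8192 bits of current packet: 0.256 μs.
Queuing delay = 4.76 μs.

4.76 μs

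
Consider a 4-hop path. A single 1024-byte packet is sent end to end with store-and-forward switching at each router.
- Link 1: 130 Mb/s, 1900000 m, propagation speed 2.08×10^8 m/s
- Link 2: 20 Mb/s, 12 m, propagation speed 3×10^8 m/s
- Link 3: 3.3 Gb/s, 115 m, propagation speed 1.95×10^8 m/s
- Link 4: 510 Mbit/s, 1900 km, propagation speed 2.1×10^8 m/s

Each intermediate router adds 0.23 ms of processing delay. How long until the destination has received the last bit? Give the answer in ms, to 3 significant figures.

19.4 ms

L = 1024 × 8 = 8192 bits.
Transmission delays (L/R per hop): 0.0630154, 0.4096, 0.00248242, 0.0160627 ms; sum = 0.491161 ms.
Propagation delays (d/s per hop): 9.13462, 4e-05, 0.000589744, 9.04762 ms; sum = 18.1829 ms.
Processing at 3 router(s): 3 × 0.23 ms = 0.69 ms.
End-to-end = 19.4 ms.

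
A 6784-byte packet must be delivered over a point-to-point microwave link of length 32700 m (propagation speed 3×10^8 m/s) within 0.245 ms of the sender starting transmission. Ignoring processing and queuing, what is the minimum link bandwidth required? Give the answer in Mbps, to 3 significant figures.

399 Mbps

L = 54272 bits.
Propagation delay = 32700 / 300000000 = 0.109 ms.
Transmission budget = 0.245 − 0.109 = 0.136 ms.
R ≥ L / t_tx = 54272 bits / 0.000136 s = 399 Mbps.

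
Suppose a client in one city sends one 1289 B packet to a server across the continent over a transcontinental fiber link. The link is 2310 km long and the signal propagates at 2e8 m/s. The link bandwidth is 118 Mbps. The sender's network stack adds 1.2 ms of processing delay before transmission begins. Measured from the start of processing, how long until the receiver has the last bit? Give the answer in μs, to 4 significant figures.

L = 1289 × 8 = 10312 bits.
Transmission delay = L/R = 10312 / 118000000 = 87.3898 μs.
Propagation delay = d/s = 2310000 m / 200000000 m/s = 11550 μs.
Plus processing delay 1.2 ms = 1200 μs.
Total = 12840 μs.

12840 μs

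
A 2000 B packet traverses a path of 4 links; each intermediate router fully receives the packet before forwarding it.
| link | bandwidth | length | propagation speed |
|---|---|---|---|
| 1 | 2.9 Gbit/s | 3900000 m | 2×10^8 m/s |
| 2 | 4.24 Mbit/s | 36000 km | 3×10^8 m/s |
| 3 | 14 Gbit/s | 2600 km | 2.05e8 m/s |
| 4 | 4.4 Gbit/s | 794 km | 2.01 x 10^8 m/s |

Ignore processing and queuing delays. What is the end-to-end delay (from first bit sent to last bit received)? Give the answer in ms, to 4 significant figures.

L = 2000 × 8 = 16000 bits.
Transmission delays (L/R per hop): 0.00551724, 3.77358, 0.00114286, 0.00363636 ms; sum = 3.78388 ms.
Propagation delays (d/s per hop): 19.5, 120, 12.6829, 3.95025 ms; sum = 156.133 ms.
End-to-end = 159.9 ms.

159.9 ms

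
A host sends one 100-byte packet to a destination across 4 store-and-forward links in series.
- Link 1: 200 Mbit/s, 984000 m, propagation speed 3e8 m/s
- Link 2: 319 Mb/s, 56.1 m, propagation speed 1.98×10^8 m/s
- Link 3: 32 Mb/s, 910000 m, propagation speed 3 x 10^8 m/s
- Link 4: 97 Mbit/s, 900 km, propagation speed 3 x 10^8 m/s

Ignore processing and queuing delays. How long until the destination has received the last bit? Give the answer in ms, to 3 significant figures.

L = 100 × 8 = 800 bits.
Transmission delays (L/R per hop): 0.004, 0.00250784, 0.025, 0.00824742 ms; sum = 0.0397553 ms.
Propagation delays (d/s per hop): 3.28, 0.000283333, 3.03333, 3 ms; sum = 9.31362 ms.
End-to-end = 9.35 ms.

9.35 ms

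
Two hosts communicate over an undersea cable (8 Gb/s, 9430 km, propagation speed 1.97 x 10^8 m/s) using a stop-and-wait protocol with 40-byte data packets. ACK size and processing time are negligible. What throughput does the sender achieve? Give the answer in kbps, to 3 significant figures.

t_tx = L/R = 320/8000000000 = 4e-08 s.
t_prop = 9430000/197000000 = 0.047868 s; RTT = 0.095736 s.
Cycle = t_tx + RTT = 0.0957361 s.
Throughput = L / cycle = 320 / 0.0957361 = 3.34 kbps.

3.34 kbps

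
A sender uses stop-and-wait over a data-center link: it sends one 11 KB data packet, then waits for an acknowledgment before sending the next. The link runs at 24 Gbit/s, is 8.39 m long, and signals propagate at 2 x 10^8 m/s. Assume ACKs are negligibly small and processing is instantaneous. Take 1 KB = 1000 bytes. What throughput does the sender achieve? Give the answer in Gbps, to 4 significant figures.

23.46 Gbps

t_tx = L/R = 88000/24000000000 = 3.66667e-06 s.
t_prop = 8.39/200000000 = 4.195e-08 s; RTT = 8.39e-08 s.
Cycle = t_tx + RTT = 3.75057e-06 s.
Throughput = L / cycle = 88000 / 3.75057e-06 = 23.46 Gbps.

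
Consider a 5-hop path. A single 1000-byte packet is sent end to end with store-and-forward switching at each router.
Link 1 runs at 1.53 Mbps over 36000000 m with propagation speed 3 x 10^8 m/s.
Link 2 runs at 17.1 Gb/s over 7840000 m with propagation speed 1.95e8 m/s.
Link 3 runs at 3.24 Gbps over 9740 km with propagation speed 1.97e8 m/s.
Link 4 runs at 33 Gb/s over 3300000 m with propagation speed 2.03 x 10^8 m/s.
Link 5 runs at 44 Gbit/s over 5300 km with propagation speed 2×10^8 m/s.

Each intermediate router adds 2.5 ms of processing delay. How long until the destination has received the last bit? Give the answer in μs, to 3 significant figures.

L = 1000 × 8 = 8000 bits.
Transmission delays (L/R per hop): 5228.76, 0.467836, 2.46914, 0.242424, 0.181818 μs; sum = 5232.12 μs.
Propagation delays (d/s per hop): 120000, 40205.1, 49441.6, 16256.2, 26500 μs; sum = 252403 μs.
Processing at 4 router(s): 4 × 2.5 ms = 10000 μs.
End-to-end = 268000 μs.

268000 μs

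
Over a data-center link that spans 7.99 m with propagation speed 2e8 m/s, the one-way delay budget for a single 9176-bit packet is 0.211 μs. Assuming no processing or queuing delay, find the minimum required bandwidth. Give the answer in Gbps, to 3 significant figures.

53.6 Gbps

Propagation delay = 7.99 / 200000000 = 0.03995 μs.
Transmission budget = 0.211 − 0.03995 = 0.17105 μs.
R ≥ L / t_tx = 9176 bits / 1.7105e-07 s = 53.6 Gbps.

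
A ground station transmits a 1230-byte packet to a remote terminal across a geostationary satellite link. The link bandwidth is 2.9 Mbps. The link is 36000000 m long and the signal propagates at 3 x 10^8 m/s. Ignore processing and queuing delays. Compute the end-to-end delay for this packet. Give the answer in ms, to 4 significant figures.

123.4 ms

L = 1230 × 8 = 9840 bits.
Transmission delay = L/R = 9840 / 2900000 = 3.3931 ms.
Propagation delay = d/s = 36000000 m / 300000000 m/s = 120 ms.
Total = 123.4 ms.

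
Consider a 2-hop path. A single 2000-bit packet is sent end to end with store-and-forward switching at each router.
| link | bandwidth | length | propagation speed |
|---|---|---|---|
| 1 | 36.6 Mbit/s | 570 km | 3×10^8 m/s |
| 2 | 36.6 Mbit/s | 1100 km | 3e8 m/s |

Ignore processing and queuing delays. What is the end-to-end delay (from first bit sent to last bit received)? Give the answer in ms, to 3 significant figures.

5.68 ms

Transmission delay per hop = L/R = 2000/36600000 = 0.0546448 ms; 2 hops → 0.10929 ms.
Propagation delays (d/s per hop): 1.9, 3.66667 ms; sum = 5.56667 ms.
End-to-end = 5.68 ms.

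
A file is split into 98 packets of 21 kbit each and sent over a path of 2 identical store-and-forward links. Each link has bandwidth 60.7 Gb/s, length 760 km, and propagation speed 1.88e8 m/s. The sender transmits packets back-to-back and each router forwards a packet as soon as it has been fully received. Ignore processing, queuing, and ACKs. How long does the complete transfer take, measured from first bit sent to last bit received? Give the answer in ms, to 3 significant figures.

Per-hop transmission t_tx = L/R = 21000/60700000000 = 0.000345964 ms.
Per-hop propagation t_prop = 760000/188000000 = 4.04255 ms.
Pipeline fill: first packet needs 2·t_tx to clear all hops; remaining 97 packets each add one t_tx.
Total = (2+98-1)·t_tx + 2·t_prop = 99·0.000345964 + 2·4.04255 = 8.12 ms.

8.12 ms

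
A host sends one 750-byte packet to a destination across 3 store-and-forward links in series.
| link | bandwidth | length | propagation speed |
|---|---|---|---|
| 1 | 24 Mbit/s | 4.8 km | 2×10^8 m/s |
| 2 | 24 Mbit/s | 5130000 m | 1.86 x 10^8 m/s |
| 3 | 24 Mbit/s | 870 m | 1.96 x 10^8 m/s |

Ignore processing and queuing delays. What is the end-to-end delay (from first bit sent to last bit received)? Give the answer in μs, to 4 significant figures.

28360 μs

L = 750 × 8 = 6000 bits.
Transmission delay per hop = L/R = 6000/24000000 = 250 μs; 3 hops → 750 μs.
Propagation delays (d/s per hop): 24, 27580.6, 4.43878 μs; sum = 27609.1 μs.
End-to-end = 28360 μs.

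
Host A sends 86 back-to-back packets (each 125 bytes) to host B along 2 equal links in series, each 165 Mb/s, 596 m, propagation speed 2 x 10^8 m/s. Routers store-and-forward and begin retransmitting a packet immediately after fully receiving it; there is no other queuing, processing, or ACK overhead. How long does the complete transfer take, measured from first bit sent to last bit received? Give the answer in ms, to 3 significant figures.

Per-hop transmission t_tx = L/R = 1000/165000000 = 0.00606061 ms.
Per-hop propagation t_prop = 596/200000000 = 0.00298 ms.
Pipeline fill: first packet needs 2·t_tx to clear all hops; remaining 85 packets each add one t_tx.
Total = (2+86-1)·t_tx + 2·t_prop = 87·0.00606061 + 2·0.00298 = 0.533 ms.

0.533 ms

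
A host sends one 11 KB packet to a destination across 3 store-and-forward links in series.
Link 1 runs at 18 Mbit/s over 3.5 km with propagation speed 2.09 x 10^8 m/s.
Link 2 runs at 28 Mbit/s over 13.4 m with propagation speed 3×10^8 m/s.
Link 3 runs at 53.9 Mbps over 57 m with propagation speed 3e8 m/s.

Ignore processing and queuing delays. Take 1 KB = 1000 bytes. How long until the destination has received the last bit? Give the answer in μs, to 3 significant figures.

9680 μs

L = 88000 bits.
Transmission delays (L/R per hop): 4888.89, 3142.86, 1632.65 μs; sum = 9664.4 μs.
Propagation delays (d/s per hop): 16.7464, 0.0446667, 0.19 μs; sum = 16.9811 μs.
End-to-end = 9680 μs.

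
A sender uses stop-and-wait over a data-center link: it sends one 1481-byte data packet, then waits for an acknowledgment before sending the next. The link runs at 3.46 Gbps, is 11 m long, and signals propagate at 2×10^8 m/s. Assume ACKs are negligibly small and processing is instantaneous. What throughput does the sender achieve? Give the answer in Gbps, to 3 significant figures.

t_tx = L/R = 11848/3460000000 = 3.42428e-06 s.
t_prop = 11/200000000 = 5.5e-08 s; RTT = 1.1e-07 s.
Cycle = t_tx + RTT = 3.53428e-06 s.
Throughput = L / cycle = 11848 / 3.53428e-06 = 3.35 Gbps.

3.35 Gbps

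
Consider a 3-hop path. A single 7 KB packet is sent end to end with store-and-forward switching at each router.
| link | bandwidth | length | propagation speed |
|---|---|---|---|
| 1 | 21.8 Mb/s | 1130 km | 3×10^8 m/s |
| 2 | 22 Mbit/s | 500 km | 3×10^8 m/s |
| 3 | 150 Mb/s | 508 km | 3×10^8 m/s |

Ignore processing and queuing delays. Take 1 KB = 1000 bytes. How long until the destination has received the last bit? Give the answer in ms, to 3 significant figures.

12.6 ms

L = 56000 bits.
Transmission delays (L/R per hop): 2.56881, 2.54545, 0.373333 ms; sum = 5.4876 ms.
Propagation delays (d/s per hop): 3.76667, 1.66667, 1.69333 ms; sum = 7.12667 ms.
End-to-end = 12.6 ms.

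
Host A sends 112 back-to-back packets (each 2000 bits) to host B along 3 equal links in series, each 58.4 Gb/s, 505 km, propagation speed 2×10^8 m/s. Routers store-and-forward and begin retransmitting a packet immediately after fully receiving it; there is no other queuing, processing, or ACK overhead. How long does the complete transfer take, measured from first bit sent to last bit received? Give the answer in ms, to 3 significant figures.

7.58 ms

Per-hop transmission t_tx = L/R = 2000/58400000000 = 3.42466e-05 ms.
Per-hop propagation t_prop = 505000/200000000 = 2.525 ms.
Pipeline fill: first packet needs 3·t_tx to clear all hops; remaining 111 packets each add one t_tx.
Total = (3+112-1)·t_tx + 3·t_prop = 114·3.42466e-05 + 3·2.525 = 7.58 ms.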